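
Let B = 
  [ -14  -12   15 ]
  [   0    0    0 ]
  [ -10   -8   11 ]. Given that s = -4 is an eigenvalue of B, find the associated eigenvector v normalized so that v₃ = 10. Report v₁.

15

B + 4I = [[-10, -12, 15], [0, 4, 0], [-10, -8, 15]].
Solving (B + 4I)v = 0 gives the eigenspace spanned by (15, 0, 10).
With v₃ = 10, v = (15, 0, 10), so v₁ = 15.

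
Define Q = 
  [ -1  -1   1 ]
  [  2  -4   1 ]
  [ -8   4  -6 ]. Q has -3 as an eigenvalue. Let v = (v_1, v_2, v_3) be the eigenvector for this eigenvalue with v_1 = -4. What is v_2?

-8

Q + 3I = [[2, -1, 1], [2, -1, 1], [-8, 4, -3]].
Solving (Q + 3I)v = 0 gives the eigenspace spanned by (-4, -8, 0).
With v_1 = -4, v = (-4, -8, 0), so v_2 = -8.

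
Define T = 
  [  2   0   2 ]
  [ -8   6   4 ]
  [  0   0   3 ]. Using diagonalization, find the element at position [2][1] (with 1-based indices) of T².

Characteristic polynomial: μ^3 - 11μ^2 + 36μ - 36 = (μ - 6)(μ - 3)(μ - 2), so the eigenvalues are 2, 3, 6.
μ=2: eigenvector (1, 2, 0).
μ=6: eigenvector (0, 1, 0).
μ=3: eigenvector (2, 4, 1).
P = [[1, 0, 2], [2, 1, 4], [0, 0, 1]], D = diag(2, 6, 3), P⁻¹ = [[1, 0, -2], [-2, 1, 0], [0, 0, 1]].
T² = P·diag(4, 36, 9)·P⁻¹ = [[4, 0, 10], [-64, 36, 20], [0, 0, 9]].
The requested entry is -64.

-64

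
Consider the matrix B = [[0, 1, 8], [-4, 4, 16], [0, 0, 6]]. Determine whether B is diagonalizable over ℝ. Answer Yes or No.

No

Characteristic polynomial: p(r) = r^3 - 10r^2 + 28r - 24 = (r - 6)(r - 2)^2.
r = 2 has algebraic multiplicity 2; rank(B − 2I) = 2, so geometric multiplicity = 1.
Geometric multiplicity < algebraic multiplicity, so B is not diagonalizable.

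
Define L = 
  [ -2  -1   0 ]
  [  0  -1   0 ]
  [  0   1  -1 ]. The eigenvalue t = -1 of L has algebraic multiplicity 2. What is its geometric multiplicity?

L + 1I = [[-1, -1, 0], [0, 0, 0], [0, 1, 0]].
This matrix has rank 2, so its null space has dimension 3 − 2 = 1.

1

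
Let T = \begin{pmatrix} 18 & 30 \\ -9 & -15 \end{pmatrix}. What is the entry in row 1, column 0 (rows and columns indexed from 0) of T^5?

-729

Characteristic polynomial: μ^2 - 3μ = μ(μ - 3), so the eigenvalues are 0, 3.
μ=0: eigenvector (-5, 3).
μ=3: eigenvector (2, -1).
P = [[-5, 2], [3, -1]], D = diag(0, 3), P⁻¹ = [[1, 2], [3, 5]].
T⁵ = P·diag(0, 243)·P⁻¹ = [[1458, 2430], [-729, -1215]].
The requested entry is -729.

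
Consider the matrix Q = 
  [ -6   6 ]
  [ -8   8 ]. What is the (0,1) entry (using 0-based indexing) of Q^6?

192

Characteristic polynomial: s^2 - 2s = s(s - 2), so the eigenvalues are 0, 2.
s=0: eigenvector (1, 1).
s=2: eigenvector (3, 4).
P = [[1, 3], [1, 4]], D = diag(0, 2), P⁻¹ = [[4, -3], [-1, 1]].
Q⁶ = P·diag(0, 64)·P⁻¹ = [[-192, 192], [-256, 256]].
The requested entry is 192.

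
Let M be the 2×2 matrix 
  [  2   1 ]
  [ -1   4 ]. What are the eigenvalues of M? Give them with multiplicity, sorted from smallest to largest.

Characteristic polynomial: p(t) = t^2 - 6t + 9 = (t - 3)^2.
Roots (with multiplicity): 3, 3.

3, 3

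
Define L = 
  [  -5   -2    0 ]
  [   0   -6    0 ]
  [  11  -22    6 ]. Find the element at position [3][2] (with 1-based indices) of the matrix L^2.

-22

Characteristic polynomial: λ^3 + 5λ^2 - 36λ - 180 = (λ - 6)(λ + 5)(λ + 6), so the eigenvalues are -6, -5, 6.
λ=-5: eigenvector (1, 0, -1).
λ=6: eigenvector (0, 0, 1).
λ=-6: eigenvector (2, 1, 0).
P = [[1, 0, 2], [0, 0, 1], [-1, 1, 0]], D = diag(-5, 6, -6), P⁻¹ = [[1, -2, 0], [1, -2, 1], [0, 1, 0]].
L² = P·diag(25, 36, 36)·P⁻¹ = [[25, 22, 0], [0, 36, 0], [11, -22, 36]].
The requested entry is -22.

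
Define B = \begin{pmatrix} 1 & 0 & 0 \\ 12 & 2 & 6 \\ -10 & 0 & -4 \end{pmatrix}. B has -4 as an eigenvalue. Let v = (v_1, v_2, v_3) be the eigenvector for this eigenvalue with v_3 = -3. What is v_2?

B + 4I = [[5, 0, 0], [12, 6, 6], [-10, 0, 0]].
Solving (B + 4I)v = 0 gives the eigenspace spanned by (0, 3, -3).
With v_3 = -3, v = (0, 3, -3), so v_2 = 3.

3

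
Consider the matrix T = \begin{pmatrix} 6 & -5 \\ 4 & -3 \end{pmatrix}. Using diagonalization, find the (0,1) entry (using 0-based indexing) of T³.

-35

Characteristic polynomial: μ^2 - 3μ + 2 = (μ - 2)(μ - 1), so the eigenvalues are 1, 2.
μ=2: eigenvector (5, 4).
μ=1: eigenvector (1, 1).
P = [[5, 1], [4, 1]], D = diag(2, 1), P⁻¹ = [[1, -1], [-4, 5]].
T³ = P·diag(8, 1)·P⁻¹ = [[36, -35], [28, -27]].
The requested entry is -35.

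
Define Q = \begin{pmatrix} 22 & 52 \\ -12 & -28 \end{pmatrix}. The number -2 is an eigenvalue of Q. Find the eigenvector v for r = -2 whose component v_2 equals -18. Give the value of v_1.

Q + 2I = [[24, 52], [-12, -26]].
Solving (Q + 2I)v = 0 gives the eigenspace spanned by (39, -18).
With v_2 = -18, v = (39, -18), so v_1 = 39.

39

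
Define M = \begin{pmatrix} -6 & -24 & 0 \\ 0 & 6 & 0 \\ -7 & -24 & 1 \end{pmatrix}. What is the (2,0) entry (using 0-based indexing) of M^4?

Characteristic polynomial: r^3 - r^2 - 36r + 36 = (r - 6)(r - 1)(r + 6), so the eigenvalues are -6, 1, 6.
r=-6: eigenvector (1, 0, 1).
r=6: eigenvector (-2, 1, -2).
r=1: eigenvector (0, 0, 1).
P = [[1, -2, 0], [0, 1, 0], [1, -2, 1]], D = diag(-6, 6, 1), P⁻¹ = [[1, 2, 0], [0, 1, 0], [-1, 0, 1]].
M⁴ = P·diag(1296, 1296, 1)·P⁻¹ = [[1296, 0, 0], [0, 1296, 0], [1295, 0, 1]].
The requested entry is 1295.

1295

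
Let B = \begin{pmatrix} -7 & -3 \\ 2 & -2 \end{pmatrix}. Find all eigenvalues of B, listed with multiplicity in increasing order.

Characteristic polynomial: p(s) = s^2 + 9s + 20 = (s + 4)(s + 5).
Roots (with multiplicity): -5, -4.

-5, -4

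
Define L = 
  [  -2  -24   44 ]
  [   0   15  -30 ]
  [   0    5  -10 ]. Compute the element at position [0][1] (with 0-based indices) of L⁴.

Characteristic polynomial: λ^3 - 3λ^2 - 10λ = λ(λ - 5)(λ + 2), so the eigenvalues are -2, 0, 5.
λ=-2: eigenvector (1, 0, 0).
λ=0: eigenvector (-2, 2, 1).
λ=5: eigenvector (4, -3, -1).
P = [[1, -2, 4], [0, 2, -3], [0, 1, -1]], D = diag(-2, 0, 5), P⁻¹ = [[1, 2, -2], [0, -1, 3], [0, -1, 2]].
L⁴ = P·diag(16, 0, 625)·P⁻¹ = [[16, -2468, 4968], [0, 1875, -3750], [0, 625, -1250]].
The requested entry is -2468.

-2468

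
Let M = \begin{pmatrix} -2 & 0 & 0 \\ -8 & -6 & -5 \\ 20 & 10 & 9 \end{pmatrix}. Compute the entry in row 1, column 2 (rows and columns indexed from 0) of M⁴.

Characteristic polynomial: μ^3 - μ^2 - 10μ - 8 = (μ - 4)(μ + 1)(μ + 2), so the eigenvalues are -2, -1, 4.
μ=-2: eigenvector (1, -2, 0).
μ=4: eigenvector (0, -1, 2).
μ=-1: eigenvector (0, -1, 1).
P = [[1, 0, 0], [-2, -1, -1], [0, 2, 1]], D = diag(-2, 4, -1), P⁻¹ = [[1, 0, 0], [2, 1, 1], [-4, -2, -1]].
M⁴ = P·diag(16, 256, 1)·P⁻¹ = [[16, 0, 0], [-540, -254, -255], [1020, 510, 511]].
The requested entry is -255.

-255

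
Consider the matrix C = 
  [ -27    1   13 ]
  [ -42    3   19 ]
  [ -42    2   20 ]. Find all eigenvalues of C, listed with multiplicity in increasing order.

-6, 1, 1

Characteristic polynomial: p(μ) = μ^3 + 4μ^2 - 11μ + 6 = (μ - 1)^2(μ + 6).
Roots (with multiplicity): -6, 1, 1.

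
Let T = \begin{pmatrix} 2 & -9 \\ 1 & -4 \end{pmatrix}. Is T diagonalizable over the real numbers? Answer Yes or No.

No

Characteristic polynomial: p(μ) = μ^2 + 2μ + 1 = (μ + 1)^2.
μ = -1 has algebraic multiplicity 2; rank(T + 1I) = 1, so geometric multiplicity = 1.
Geometric multiplicity < algebraic multiplicity, so T is not diagonalizable.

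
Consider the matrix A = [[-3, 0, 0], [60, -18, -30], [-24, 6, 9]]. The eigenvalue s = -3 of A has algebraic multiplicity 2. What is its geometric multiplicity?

2

A + 3I = [[0, 0, 0], [60, -15, -30], [-24, 6, 12]].
This matrix has rank 1, so its null space has dimension 3 − 1 = 2.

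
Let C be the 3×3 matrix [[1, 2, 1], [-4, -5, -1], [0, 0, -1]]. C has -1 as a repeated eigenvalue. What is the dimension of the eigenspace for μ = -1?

1

C + 1I = [[2, 2, 1], [-4, -4, -1], [0, 0, 0]].
This matrix has rank 2, so its null space has dimension 3 − 2 = 1.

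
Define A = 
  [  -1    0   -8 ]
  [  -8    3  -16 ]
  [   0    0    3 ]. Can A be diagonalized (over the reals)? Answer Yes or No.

Yes

Characteristic polynomial: p(λ) = λ^3 - 5λ^2 + 3λ + 9 = (λ - 3)^2(λ + 1).
λ = 3 has algebraic multiplicity 2; rank(A − 3I) = 1, so geometric multiplicity = 2.
Every eigenvalue has geometric = algebraic multiplicity, so A is diagonalizable.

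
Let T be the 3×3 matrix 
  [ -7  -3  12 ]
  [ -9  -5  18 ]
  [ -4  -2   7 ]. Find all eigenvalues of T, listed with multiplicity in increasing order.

-2, -2, -1

Characteristic polynomial: p(r) = r^3 + 5r^2 + 8r + 4 = (r + 1)(r + 2)^2.
Roots (with multiplicity): -2, -2, -1.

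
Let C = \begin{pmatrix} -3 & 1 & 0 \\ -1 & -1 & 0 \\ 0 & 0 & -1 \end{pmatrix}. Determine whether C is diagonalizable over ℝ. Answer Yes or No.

No

Characteristic polynomial: p(r) = r^3 + 5r^2 + 8r + 4 = (r + 1)(r + 2)^2.
r = -2 has algebraic multiplicity 2; rank(C + 2I) = 2, so geometric multiplicity = 1.
Geometric multiplicity < algebraic multiplicity, so C is not diagonalizable.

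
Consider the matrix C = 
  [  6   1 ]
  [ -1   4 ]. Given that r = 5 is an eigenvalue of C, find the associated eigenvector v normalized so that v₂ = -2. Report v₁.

2

C − 5I = [[1, 1], [-1, -1]].
Solving (C − 5I)v = 0 gives the eigenspace spanned by (2, -2).
With v₂ = -2, v = (2, -2), so v₁ = 2.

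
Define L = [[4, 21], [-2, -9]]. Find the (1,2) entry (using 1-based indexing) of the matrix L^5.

4431

Characteristic polynomial: t^2 + 5t + 6 = (t + 2)(t + 3), so the eigenvalues are -3, -2.
t=-3: eigenvector (-3, 1).
t=-2: eigenvector (7, -2).
P = [[-3, 7], [1, -2]], D = diag(-3, -2), P⁻¹ = [[2, 7], [1, 3]].
L⁵ = P·diag(-243, -32)·P⁻¹ = [[1234, 4431], [-422, -1509]].
The requested entry is 4431.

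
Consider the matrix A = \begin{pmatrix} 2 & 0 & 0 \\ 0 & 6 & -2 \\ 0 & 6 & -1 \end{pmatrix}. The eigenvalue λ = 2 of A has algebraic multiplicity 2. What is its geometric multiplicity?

2

A − 2I = [[0, 0, 0], [0, 4, -2], [0, 6, -3]].
This matrix has rank 1, so its null space has dimension 3 − 1 = 2.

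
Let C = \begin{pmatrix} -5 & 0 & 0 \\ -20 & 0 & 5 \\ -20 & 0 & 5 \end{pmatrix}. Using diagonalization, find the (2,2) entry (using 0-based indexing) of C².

25

Characteristic polynomial: s^3 - 25s = s(s - 5)(s + 5), so the eigenvalues are -5, 0, 5.
s=-5: eigenvector (1, 2, 2).
s=5: eigenvector (0, 1, 1).
s=0: eigenvector (0, 1, 0).
P = [[1, 0, 0], [2, 1, 1], [2, 1, 0]], D = diag(-5, 5, 0), P⁻¹ = [[1, 0, 0], [-2, 0, 1], [0, 1, -1]].
C² = P·diag(25, 25, 0)·P⁻¹ = [[25, 0, 0], [0, 0, 25], [0, 0, 25]].
The requested entry is 25.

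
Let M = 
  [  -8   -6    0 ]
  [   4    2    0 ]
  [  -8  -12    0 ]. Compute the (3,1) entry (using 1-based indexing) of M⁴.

64

Characteristic polynomial: μ^3 + 6μ^2 + 8μ = μ(μ + 2)(μ + 4), so the eigenvalues are -4, -2, 0.
μ=-4: eigenvector (3, -2, 0).
μ=0: eigenvector (0, 0, 1).
μ=-2: eigenvector (-1, 1, 2).
P = [[3, 0, -1], [-2, 0, 1], [0, 1, 2]], D = diag(-4, 0, -2), P⁻¹ = [[1, 1, 0], [-4, -6, 1], [2, 3, 0]].
M⁴ = P·diag(256, 0, 16)·P⁻¹ = [[736, 720, 0], [-480, -464, 0], [64, 96, 0]].
The requested entry is 64.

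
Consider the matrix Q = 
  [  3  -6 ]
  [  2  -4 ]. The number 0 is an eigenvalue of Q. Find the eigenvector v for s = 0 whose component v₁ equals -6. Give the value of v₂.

-3

Q = [[3, -6], [2, -4]].
Solving (Q)v = 0 gives the eigenspace spanned by (-6, -3).
With v₁ = -6, v = (-6, -3), so v₂ = -3.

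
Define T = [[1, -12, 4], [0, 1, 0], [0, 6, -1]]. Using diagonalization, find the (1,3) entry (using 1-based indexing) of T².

0

Characteristic polynomial: μ^3 - μ^2 - μ + 1 = (μ - 1)^2(μ + 1), so the eigenvalues are -1, 1, 1.
μ=1: eigenvector (1, 0, 0).
μ=1: eigenvector (-4, 1, 3).
μ=-1: eigenvector (-2, 0, 1).
P = [[1, -4, -2], [0, 1, 0], [0, 3, 1]], D = diag(1, 1, -1), P⁻¹ = [[1, -2, 2], [0, 1, 0], [0, -3, 1]].
T² = P·diag(1, 1, 1)·P⁻¹ = [[1, 0, 0], [0, 1, 0], [0, 0, 1]].
The requested entry is 0.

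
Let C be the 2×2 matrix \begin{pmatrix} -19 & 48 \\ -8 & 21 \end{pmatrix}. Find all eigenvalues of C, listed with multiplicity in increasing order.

-3, 5

Characteristic polynomial: p(t) = t^2 - 2t - 15 = (t - 5)(t + 3).
Roots (with multiplicity): -3, 5.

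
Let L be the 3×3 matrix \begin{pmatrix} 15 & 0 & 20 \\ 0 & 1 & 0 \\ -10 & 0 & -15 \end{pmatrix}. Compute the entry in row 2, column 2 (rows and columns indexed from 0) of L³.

-375

Characteristic polynomial: r^3 - r^2 - 25r + 25 = (r - 5)(r - 1)(r + 5), so the eigenvalues are -5, 1, 5.
r=-5: eigenvector (1, 0, -1).
r=1: eigenvector (0, 1, 0).
r=5: eigenvector (2, 0, -1).
P = [[1, 0, 2], [0, 1, 0], [-1, 0, -1]], D = diag(-5, 1, 5), P⁻¹ = [[-1, 0, -2], [0, 1, 0], [1, 0, 1]].
L³ = P·diag(-125, 1, 125)·P⁻¹ = [[375, 0, 500], [0, 1, 0], [-250, 0, -375]].
The requested entry is -375.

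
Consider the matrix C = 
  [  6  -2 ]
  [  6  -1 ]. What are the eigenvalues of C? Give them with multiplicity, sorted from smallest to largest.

2, 3

Characteristic polynomial: p(s) = s^2 - 5s + 6 = (s - 3)(s - 2).
Roots (with multiplicity): 2, 3.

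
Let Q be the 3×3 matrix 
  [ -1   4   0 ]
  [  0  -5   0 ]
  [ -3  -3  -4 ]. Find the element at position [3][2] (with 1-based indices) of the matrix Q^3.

-63

Characteristic polynomial: λ^3 + 10λ^2 + 29λ + 20 = (λ + 1)(λ + 4)(λ + 5), so the eigenvalues are -5, -4, -1.
λ=-4: eigenvector (0, 0, 1).
λ=-5: eigenvector (-1, 1, 0).
λ=-1: eigenvector (1, 0, -1).
P = [[0, -1, 1], [0, 1, 0], [1, 0, -1]], D = diag(-4, -5, -1), P⁻¹ = [[1, 1, 1], [0, 1, 0], [1, 1, 0]].
Q³ = P·diag(-64, -125, -1)·P⁻¹ = [[-1, 124, 0], [0, -125, 0], [-63, -63, -64]].
The requested entry is -63.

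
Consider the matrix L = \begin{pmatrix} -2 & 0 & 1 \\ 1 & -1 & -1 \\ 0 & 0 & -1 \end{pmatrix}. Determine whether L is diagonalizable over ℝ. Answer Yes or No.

Characteristic polynomial: p(r) = r^3 + 4r^2 + 5r + 2 = (r + 1)^2(r + 2).
r = -1 has algebraic multiplicity 2; rank(L + 1I) = 1, so geometric multiplicity = 2.
Every eigenvalue has geometric = algebraic multiplicity, so L is diagonalizable.

Yes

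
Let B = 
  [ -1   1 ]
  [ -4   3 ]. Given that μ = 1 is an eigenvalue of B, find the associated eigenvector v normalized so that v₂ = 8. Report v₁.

4

B − 1I = [[-2, 1], [-4, 2]].
Solving (B − 1I)v = 0 gives the eigenspace spanned by (4, 8).
With v₂ = 8, v = (4, 8), so v₁ = 4.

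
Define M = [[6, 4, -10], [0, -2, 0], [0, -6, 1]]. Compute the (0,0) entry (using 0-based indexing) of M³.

Characteristic polynomial: μ^3 - 5μ^2 - 8μ + 12 = (μ - 6)(μ - 1)(μ + 2), so the eigenvalues are -2, 1, 6.
μ=6: eigenvector (1, 0, 0).
μ=1: eigenvector (2, 0, 1).
μ=-2: eigenvector (2, 1, 2).
P = [[1, 2, 2], [0, 0, 1], [0, 1, 2]], D = diag(6, 1, -2), P⁻¹ = [[1, 2, -2], [0, -2, 1], [0, 1, 0]].
M³ = P·diag(216, 1, -8)·P⁻¹ = [[216, 412, -430], [0, -8, 0], [0, -18, 1]].
The requested entry is 216.

216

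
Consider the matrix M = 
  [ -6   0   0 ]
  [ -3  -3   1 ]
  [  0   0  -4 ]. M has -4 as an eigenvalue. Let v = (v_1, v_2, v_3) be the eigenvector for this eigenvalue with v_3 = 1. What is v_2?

-1

M + 4I = [[-2, 0, 0], [-3, 1, 1], [0, 0, 0]].
Solving (M + 4I)v = 0 gives the eigenspace spanned by (0, -1, 1).
With v_3 = 1, v = (0, -1, 1), so v_2 = -1.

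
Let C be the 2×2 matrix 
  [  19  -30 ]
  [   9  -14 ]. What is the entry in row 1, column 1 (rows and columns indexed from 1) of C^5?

6139

Characteristic polynomial: λ^2 - 5λ + 4 = (λ - 4)(λ - 1), so the eigenvalues are 1, 4.
λ=4: eigenvector (2, 1).
λ=1: eigenvector (-5, -3).
P = [[2, -5], [1, -3]], D = diag(4, 1), P⁻¹ = [[3, -5], [1, -2]].
C⁵ = P·diag(1024, 1)·P⁻¹ = [[6139, -10230], [3069, -5114]].
The requested entry is 6139.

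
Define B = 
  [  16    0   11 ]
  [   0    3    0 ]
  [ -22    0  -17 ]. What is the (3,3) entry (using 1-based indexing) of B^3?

Characteristic polynomial: r^3 - 2r^2 - 33r + 90 = (r - 5)(r - 3)(r + 6), so the eigenvalues are -6, 3, 5.
r=-6: eigenvector (-1, 0, 2).
r=3: eigenvector (0, 1, 0).
r=5: eigenvector (-1, 0, 1).
P = [[-1, 0, -1], [0, 1, 0], [2, 0, 1]], D = diag(-6, 3, 5), P⁻¹ = [[1, 0, 1], [0, 1, 0], [-2, 0, -1]].
B³ = P·diag(-216, 27, 125)·P⁻¹ = [[466, 0, 341], [0, 27, 0], [-682, 0, -557]].
The requested entry is -557.

-557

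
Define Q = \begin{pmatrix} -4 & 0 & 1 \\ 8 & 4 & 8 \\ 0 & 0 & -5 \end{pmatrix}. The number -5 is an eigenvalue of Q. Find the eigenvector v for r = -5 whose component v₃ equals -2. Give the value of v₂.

0

Q + 5I = [[1, 0, 1], [8, 9, 8], [0, 0, 0]].
Solving (Q + 5I)v = 0 gives the eigenspace spanned by (2, 0, -2).
With v₃ = -2, v = (2, 0, -2), so v₂ = 0.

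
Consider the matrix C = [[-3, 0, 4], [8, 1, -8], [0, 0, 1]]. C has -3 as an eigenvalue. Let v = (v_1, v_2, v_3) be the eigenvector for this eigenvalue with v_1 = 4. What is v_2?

-8

C + 3I = [[0, 0, 4], [8, 4, -8], [0, 0, 4]].
Solving (C + 3I)v = 0 gives the eigenspace spanned by (4, -8, 0).
With v_1 = 4, v = (4, -8, 0), so v_2 = -8.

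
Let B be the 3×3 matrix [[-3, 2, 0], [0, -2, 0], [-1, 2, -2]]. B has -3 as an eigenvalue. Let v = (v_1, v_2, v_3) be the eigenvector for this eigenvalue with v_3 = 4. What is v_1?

B + 3I = [[0, 2, 0], [0, 1, 0], [-1, 2, 1]].
Solving (B + 3I)v = 0 gives the eigenspace spanned by (4, 0, 4).
With v_3 = 4, v = (4, 0, 4), so v_1 = 4.

4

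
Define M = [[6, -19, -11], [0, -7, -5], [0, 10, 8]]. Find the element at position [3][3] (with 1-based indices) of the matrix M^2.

Characteristic polynomial: μ^3 - 7μ^2 + 36 = (μ - 6)(μ - 3)(μ + 2), so the eigenvalues are -2, 3, 6.
μ=6: eigenvector (1, 0, 0).
μ=-2: eigenvector (1, 1, -1).
μ=3: eigenvector (1, -1, 2).
P = [[1, 1, 1], [0, 1, -1], [0, -1, 2]], D = diag(6, -2, 3), P⁻¹ = [[1, -3, -2], [0, 2, 1], [0, 1, 1]].
M² = P·diag(36, 4, 9)·P⁻¹ = [[36, -91, -59], [0, -1, -5], [0, 10, 14]].
The requested entry is 14.

14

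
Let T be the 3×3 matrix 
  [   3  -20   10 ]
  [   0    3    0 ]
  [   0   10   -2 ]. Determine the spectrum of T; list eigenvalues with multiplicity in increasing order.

-2, 3, 3

Characteristic polynomial: p(r) = r^3 - 4r^2 - 3r + 18 = (r - 3)^2(r + 2).
Roots (with multiplicity): -2, 3, 3.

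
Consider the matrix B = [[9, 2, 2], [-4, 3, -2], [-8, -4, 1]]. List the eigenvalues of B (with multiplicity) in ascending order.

3, 5, 5

Characteristic polynomial: p(t) = t^3 - 13t^2 + 55t - 75 = (t - 5)^2(t - 3).
Roots (with multiplicity): 3, 5, 5.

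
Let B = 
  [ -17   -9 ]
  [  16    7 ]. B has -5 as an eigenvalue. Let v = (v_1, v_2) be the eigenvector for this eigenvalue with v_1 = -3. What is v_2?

B + 5I = [[-12, -9], [16, 12]].
Solving (B + 5I)v = 0 gives the eigenspace spanned by (-3, 4).
With v_1 = -3, v = (-3, 4), so v_2 = 4.

4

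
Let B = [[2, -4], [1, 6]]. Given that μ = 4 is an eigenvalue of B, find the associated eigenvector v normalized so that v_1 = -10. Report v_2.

5

B − 4I = [[-2, -4], [1, 2]].
Solving (B − 4I)v = 0 gives the eigenspace spanned by (-10, 5).
With v_1 = -10, v = (-10, 5), so v_2 = 5.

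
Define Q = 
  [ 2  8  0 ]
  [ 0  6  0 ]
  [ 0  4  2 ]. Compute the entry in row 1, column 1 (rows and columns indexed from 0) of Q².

Characteristic polynomial: r^3 - 10r^2 + 28r - 24 = (r - 6)(r - 2)^2, so the eigenvalues are 2, 2, 6.
r=6: eigenvector (2, 1, 1).
r=2: eigenvector (1, 0, 1).
r=2: eigenvector (0, 0, 1).
P = [[2, 1, 0], [1, 0, 0], [1, 1, 1]], D = diag(6, 2, 2), P⁻¹ = [[0, 1, 0], [1, -2, 0], [-1, 1, 1]].
Q² = P·diag(36, 4, 4)·P⁻¹ = [[4, 64, 0], [0, 36, 0], [0, 32, 4]].
The requested entry is 36.

36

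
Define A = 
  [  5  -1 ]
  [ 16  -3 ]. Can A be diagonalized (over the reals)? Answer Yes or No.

Characteristic polynomial: p(t) = t^2 - 2t + 1 = (t - 1)^2.
t = 1 has algebraic multiplicity 2; rank(A − 1I) = 1, so geometric multiplicity = 1.
Geometric multiplicity < algebraic multiplicity, so A is not diagonalizable.

No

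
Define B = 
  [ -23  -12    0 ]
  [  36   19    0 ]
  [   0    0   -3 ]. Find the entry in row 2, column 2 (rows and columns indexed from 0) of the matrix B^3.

-27

Characteristic polynomial: λ^3 + 7λ^2 + 7λ - 15 = (λ - 1)(λ + 3)(λ + 5), so the eigenvalues are -5, -3, 1.
λ=1: eigenvector (1, -2, 0).
λ=-5: eigenvector (2, -3, 0).
λ=-3: eigenvector (0, 0, 1).
P = [[1, 2, 0], [-2, -3, 0], [0, 0, 1]], D = diag(1, -5, -3), P⁻¹ = [[-3, -2, 0], [2, 1, 0], [0, 0, 1]].
B³ = P·diag(1, -125, -27)·P⁻¹ = [[-503, -252, 0], [756, 379, 0], [0, 0, -27]].
The requested entry is -27.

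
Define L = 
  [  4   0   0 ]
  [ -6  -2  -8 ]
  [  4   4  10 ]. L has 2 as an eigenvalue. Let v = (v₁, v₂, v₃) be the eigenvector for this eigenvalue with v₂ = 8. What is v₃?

-4

L − 2I = [[2, 0, 0], [-6, -4, -8], [4, 4, 8]].
Solving (L − 2I)v = 0 gives the eigenspace spanned by (0, 8, -4).
With v₂ = 8, v = (0, 8, -4), so v₃ = -4.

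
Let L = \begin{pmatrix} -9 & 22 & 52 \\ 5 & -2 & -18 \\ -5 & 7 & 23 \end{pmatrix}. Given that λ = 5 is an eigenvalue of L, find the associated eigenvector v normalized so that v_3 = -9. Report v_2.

6

L − 5I = [[-14, 22, 52], [5, -7, -18], [-5, 7, 18]].
Solving (L − 5I)v = 0 gives the eigenspace spanned by (-24, 6, -9).
With v_3 = -9, v = (-24, 6, -9), so v_2 = 6.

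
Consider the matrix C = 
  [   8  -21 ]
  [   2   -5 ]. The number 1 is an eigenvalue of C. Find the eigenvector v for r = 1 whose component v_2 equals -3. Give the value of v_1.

C − 1I = [[7, -21], [2, -6]].
Solving (C − 1I)v = 0 gives the eigenspace spanned by (-9, -3).
With v_2 = -3, v = (-9, -3), so v_1 = -9.

-9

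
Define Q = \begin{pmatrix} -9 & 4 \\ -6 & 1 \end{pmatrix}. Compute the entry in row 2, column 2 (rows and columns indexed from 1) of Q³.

169

Characteristic polynomial: t^2 + 8t + 15 = (t + 3)(t + 5), so the eigenvalues are -5, -3.
t=-5: eigenvector (1, 1).
t=-3: eigenvector (-2, -3).
P = [[1, -2], [1, -3]], D = diag(-5, -3), P⁻¹ = [[3, -2], [1, -1]].
Q³ = P·diag(-125, -27)·P⁻¹ = [[-321, 196], [-294, 169]].
The requested entry is 169.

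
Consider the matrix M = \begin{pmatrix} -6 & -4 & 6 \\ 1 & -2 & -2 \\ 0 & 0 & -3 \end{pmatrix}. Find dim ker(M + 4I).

M + 4I = [[-2, -4, 6], [1, 2, -2], [0, 0, 1]].
This matrix has rank 2, so its null space has dimension 3 − 2 = 1.

1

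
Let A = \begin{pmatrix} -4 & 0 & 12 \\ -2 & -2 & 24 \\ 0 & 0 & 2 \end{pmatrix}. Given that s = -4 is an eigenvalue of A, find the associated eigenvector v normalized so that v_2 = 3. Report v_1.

A + 4I = [[0, 0, 12], [-2, 2, 24], [0, 0, 6]].
Solving (A + 4I)v = 0 gives the eigenspace spanned by (3, 3, 0).
With v_2 = 3, v = (3, 3, 0), so v_1 = 3.

3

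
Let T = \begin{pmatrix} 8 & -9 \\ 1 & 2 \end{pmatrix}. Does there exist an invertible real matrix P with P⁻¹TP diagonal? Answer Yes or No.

No

Characteristic polynomial: p(s) = s^2 - 10s + 25 = (s - 5)^2.
s = 5 has algebraic multiplicity 2; rank(T − 5I) = 1, so geometric multiplicity = 1.
Geometric multiplicity < algebraic multiplicity, so T is not diagonalizable.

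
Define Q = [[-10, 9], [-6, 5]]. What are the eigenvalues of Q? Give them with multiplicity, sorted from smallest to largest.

Characteristic polynomial: p(μ) = μ^2 + 5μ + 4 = (μ + 1)(μ + 4).
Roots (with multiplicity): -4, -1.

-4, -1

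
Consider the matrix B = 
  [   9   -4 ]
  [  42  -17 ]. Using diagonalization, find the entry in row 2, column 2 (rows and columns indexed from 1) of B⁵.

-20417

Characteristic polynomial: μ^2 + 8μ + 15 = (μ + 3)(μ + 5), so the eigenvalues are -5, -3.
μ=-3: eigenvector (1, 3).
μ=-5: eigenvector (2, 7).
P = [[1, 2], [3, 7]], D = diag(-3, -5), P⁻¹ = [[7, -2], [-3, 1]].
B⁵ = P·diag(-243, -3125)·P⁻¹ = [[17049, -5764], [60522, -20417]].
The requested entry is -20417.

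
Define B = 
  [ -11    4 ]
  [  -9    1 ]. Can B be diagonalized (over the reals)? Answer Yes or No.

Characteristic polynomial: p(s) = s^2 + 10s + 25 = (s + 5)^2.
s = -5 has algebraic multiplicity 2; rank(B + 5I) = 1, so geometric multiplicity = 1.
Geometric multiplicity < algebraic multiplicity, so B is not diagonalizable.

No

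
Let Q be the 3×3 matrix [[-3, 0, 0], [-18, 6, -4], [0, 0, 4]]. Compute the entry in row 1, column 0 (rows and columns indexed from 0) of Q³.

Characteristic polynomial: t^3 - 7t^2 - 6t + 72 = (t - 6)(t - 4)(t + 3), so the eigenvalues are -3, 4, 6.
t=-3: eigenvector (1, 2, 0).
t=4: eigenvector (0, 2, 1).
t=6: eigenvector (0, 1, 0).
P = [[1, 0, 0], [2, 2, 1], [0, 1, 0]], D = diag(-3, 4, 6), P⁻¹ = [[1, 0, 0], [0, 0, 1], [-2, 1, -2]].
Q³ = P·diag(-27, 64, 216)·P⁻¹ = [[-27, 0, 0], [-486, 216, -304], [0, 0, 64]].
The requested entry is -486.

-486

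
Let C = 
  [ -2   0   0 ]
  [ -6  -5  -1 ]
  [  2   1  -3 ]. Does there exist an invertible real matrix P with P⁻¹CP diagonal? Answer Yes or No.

Characteristic polynomial: p(r) = r^3 + 10r^2 + 32r + 32 = (r + 2)(r + 4)^2.
r = -4 has algebraic multiplicity 2; rank(C + 4I) = 2, so geometric multiplicity = 1.
Geometric multiplicity < algebraic multiplicity, so C is not diagonalizable.

No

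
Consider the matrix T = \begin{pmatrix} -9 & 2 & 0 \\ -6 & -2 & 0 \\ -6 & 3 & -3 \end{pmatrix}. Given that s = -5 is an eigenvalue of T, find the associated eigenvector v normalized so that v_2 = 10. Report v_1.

T + 5I = [[-4, 2, 0], [-6, 3, 0], [-6, 3, 2]].
Solving (T + 5I)v = 0 gives the eigenspace spanned by (5, 10, 0).
With v_2 = 10, v = (5, 10, 0), so v_1 = 5.

5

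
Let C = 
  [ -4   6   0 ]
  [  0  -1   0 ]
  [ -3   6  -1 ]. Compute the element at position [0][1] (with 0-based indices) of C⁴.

-510

Characteristic polynomial: r^3 + 6r^2 + 9r + 4 = (r + 1)^2(r + 4), so the eigenvalues are -4, -1, -1.
r=-4: eigenvector (1, 0, 1).
r=-1: eigenvector (2, 1, 2).
r=-1: eigenvector (4, 2, 5).
P = [[1, 2, 4], [0, 1, 2], [1, 2, 5]], D = diag(-4, -1, -1), P⁻¹ = [[1, -2, 0], [2, 1, -2], [-1, 0, 1]].
C⁴ = P·diag(256, 1, 1)·P⁻¹ = [[256, -510, 0], [0, 1, 0], [255, -510, 1]].
The requested entry is -510.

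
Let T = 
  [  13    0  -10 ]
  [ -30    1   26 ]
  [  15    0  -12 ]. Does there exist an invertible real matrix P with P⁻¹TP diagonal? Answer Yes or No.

Yes

Characteristic polynomial: p(r) = r^3 - 2r^2 - 5r + 6 = (r - 3)(r - 1)(r + 2).
All 3 eigenvalues are distinct, so T is diagonalizable.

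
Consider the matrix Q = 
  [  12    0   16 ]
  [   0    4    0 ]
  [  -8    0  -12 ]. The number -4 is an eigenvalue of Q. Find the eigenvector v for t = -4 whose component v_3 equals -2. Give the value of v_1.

Q + 4I = [[16, 0, 16], [0, 8, 0], [-8, 0, -8]].
Solving (Q + 4I)v = 0 gives the eigenspace spanned by (2, 0, -2).
With v_3 = -2, v = (2, 0, -2), so v_1 = 2.

2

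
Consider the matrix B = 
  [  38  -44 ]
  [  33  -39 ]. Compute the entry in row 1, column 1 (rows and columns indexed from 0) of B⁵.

-40479

Characteristic polynomial: μ^2 + μ - 30 = (μ - 5)(μ + 6), so the eigenvalues are -6, 5.
μ=-6: eigenvector (1, 1).
μ=5: eigenvector (4, 3).
P = [[1, 4], [1, 3]], D = diag(-6, 5), P⁻¹ = [[-3, 4], [1, -1]].
B⁵ = P·diag(-7776, 3125)·P⁻¹ = [[35828, -43604], [32703, -40479]].
The requested entry is -40479.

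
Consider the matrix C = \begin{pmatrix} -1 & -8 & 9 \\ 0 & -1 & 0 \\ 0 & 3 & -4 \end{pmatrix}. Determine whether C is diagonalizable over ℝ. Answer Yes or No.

Characteristic polynomial: p(λ) = λ^3 + 6λ^2 + 9λ + 4 = (λ + 1)^2(λ + 4).
λ = -1 has algebraic multiplicity 2; rank(C + 1I) = 2, so geometric multiplicity = 1.
Geometric multiplicity < algebraic multiplicity, so C is not diagonalizable.

No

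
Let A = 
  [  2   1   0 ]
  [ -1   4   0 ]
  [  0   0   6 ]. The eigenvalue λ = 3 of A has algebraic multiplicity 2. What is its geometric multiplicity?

A − 3I = [[-1, 1, 0], [-1, 1, 0], [0, 0, 3]].
This matrix has rank 2, so its null space has dimension 3 − 2 = 1.

1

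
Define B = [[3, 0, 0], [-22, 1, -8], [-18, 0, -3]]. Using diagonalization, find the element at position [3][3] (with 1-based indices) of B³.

-27

Characteristic polynomial: t^3 - t^2 - 9t + 9 = (t - 3)(t - 1)(t + 3), so the eigenvalues are -3, 1, 3.
t=-3: eigenvector (0, 2, 1).
t=1: eigenvector (0, 1, 0).
t=3: eigenvector (1, 1, -3).
P = [[0, 0, 1], [2, 1, 1], [1, 0, -3]], D = diag(-3, 1, 3), P⁻¹ = [[3, 0, 1], [-7, 1, -2], [1, 0, 0]].
B³ = P·diag(-27, 1, 27)·P⁻¹ = [[27, 0, 0], [-142, 1, -56], [-162, 0, -27]].
The requested entry is -27.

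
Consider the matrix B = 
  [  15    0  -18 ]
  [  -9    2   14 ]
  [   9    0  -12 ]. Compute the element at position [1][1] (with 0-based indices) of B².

Characteristic polynomial: μ^3 - 5μ^2 - 12μ + 36 = (μ - 6)(μ - 2)(μ + 3), so the eigenvalues are -3, 2, 6.
μ=-3: eigenvector (-1, 1, -1).
μ=2: eigenvector (0, 1, 0).
μ=6: eigenvector (2, -1, 1).
P = [[-1, 0, 2], [1, 1, -1], [-1, 0, 1]], D = diag(-3, 2, 6), P⁻¹ = [[1, 0, -2], [0, 1, 1], [1, 0, -1]].
B² = P·diag(9, 4, 36)·P⁻¹ = [[63, 0, -54], [-27, 4, 22], [27, 0, -18]].
The requested entry is 4.

4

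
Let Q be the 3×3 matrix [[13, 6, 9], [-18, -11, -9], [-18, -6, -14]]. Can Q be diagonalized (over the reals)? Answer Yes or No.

Yes

Characteristic polynomial: p(t) = t^3 + 12t^2 + 45t + 50 = (t + 2)(t + 5)^2.
t = -5 has algebraic multiplicity 2; rank(Q + 5I) = 1, so geometric multiplicity = 2.
Every eigenvalue has geometric = algebraic multiplicity, so Q is diagonalizable.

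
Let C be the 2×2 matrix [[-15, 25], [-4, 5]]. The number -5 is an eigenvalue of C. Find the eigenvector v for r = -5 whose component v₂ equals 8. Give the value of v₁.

20

C + 5I = [[-10, 25], [-4, 10]].
Solving (C + 5I)v = 0 gives the eigenspace spanned by (20, 8).
With v₂ = 8, v = (20, 8), so v₁ = 20.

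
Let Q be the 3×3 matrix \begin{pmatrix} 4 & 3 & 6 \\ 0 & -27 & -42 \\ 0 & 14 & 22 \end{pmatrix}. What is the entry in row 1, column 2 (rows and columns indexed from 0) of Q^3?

-1302

Characteristic polynomial: t^3 + t^2 - 26t + 24 = (t - 4)(t - 1)(t + 6), so the eigenvalues are -6, 1, 4.
t=4: eigenvector (1, 0, 0).
t=1: eigenvector (-1, -3, 2).
t=-6: eigenvector (0, -2, 1).
P = [[1, -1, 0], [0, -3, -2], [0, 2, 1]], D = diag(4, 1, -6), P⁻¹ = [[1, 1, 2], [0, 1, 2], [0, -2, -3]].
Q³ = P·diag(64, 1, -216)·P⁻¹ = [[64, 63, 126], [0, -867, -1302], [0, 434, 652]].
The requested entry is -1302.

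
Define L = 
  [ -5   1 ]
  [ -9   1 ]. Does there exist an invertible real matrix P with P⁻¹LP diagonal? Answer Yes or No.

Characteristic polynomial: p(t) = t^2 + 4t + 4 = (t + 2)^2.
t = -2 has algebraic multiplicity 2; rank(L + 2I) = 1, so geometric multiplicity = 1.
Geometric multiplicity < algebraic multiplicity, so L is not diagonalizable.

No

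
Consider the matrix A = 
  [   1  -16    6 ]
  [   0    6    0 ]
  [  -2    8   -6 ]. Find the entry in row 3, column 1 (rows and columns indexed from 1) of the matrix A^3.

-38

Characteristic polynomial: s^3 - s^2 - 24s - 36 = (s - 6)(s + 2)(s + 3), so the eigenvalues are -3, -2, 6.
s=6: eigenvector (-2, 1, 1).
s=-3: eigenvector (-3, 0, 2).
s=-2: eigenvector (-2, 0, 1).
P = [[-2, -3, -2], [1, 0, 0], [1, 2, 1]], D = diag(6, -3, -2), P⁻¹ = [[0, 1, 0], [1, 0, 2], [-2, -1, -3]].
A³ = P·diag(216, -27, -8)·P⁻¹ = [[49, -448, 114], [0, 216, 0], [-38, 224, -84]].
The requested entry is -38.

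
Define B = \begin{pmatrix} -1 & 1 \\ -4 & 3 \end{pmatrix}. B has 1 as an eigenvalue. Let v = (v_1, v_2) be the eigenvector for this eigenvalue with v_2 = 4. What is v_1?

2

B − 1I = [[-2, 1], [-4, 2]].
Solving (B − 1I)v = 0 gives the eigenspace spanned by (2, 4).
With v_2 = 4, v = (2, 4), so v_1 = 2.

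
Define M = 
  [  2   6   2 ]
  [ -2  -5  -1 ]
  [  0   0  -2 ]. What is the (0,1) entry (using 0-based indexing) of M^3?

Characteristic polynomial: t^3 + 5t^2 + 8t + 4 = (t + 1)(t + 2)^2, so the eigenvalues are -2, -2, -1.
t=-2: eigenvector (1, 0, -2).
t=-1: eigenvector (-2, 1, 0).
t=-2: eigenvector (-2, 1, 1).
P = [[1, -2, -2], [0, 1, 1], [-2, 0, 1]], D = diag(-2, -1, -2), P⁻¹ = [[1, 2, 0], [-2, -3, -1], [2, 4, 1]].
M³ = P·diag(-8, -1, -8)·P⁻¹ = [[20, 42, 14], [-14, -29, -7], [0, 0, -8]].
The requested entry is 42.

42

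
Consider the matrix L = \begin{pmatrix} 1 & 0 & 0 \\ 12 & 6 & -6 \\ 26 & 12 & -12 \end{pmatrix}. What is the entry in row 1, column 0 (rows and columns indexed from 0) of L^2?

Characteristic polynomial: λ^3 + 5λ^2 - 6λ = λ(λ - 1)(λ + 6), so the eigenvalues are -6, 0, 1.
λ=0: eigenvector (0, -1, -1).
λ=-6: eigenvector (0, 1, 2).
λ=1: eigenvector (1, 0, 2).
P = [[0, 0, 1], [-1, 1, 0], [-1, 2, 2]], D = diag(0, -6, 1), P⁻¹ = [[-2, -2, 1], [-2, -1, 1], [1, 0, 0]].
L² = P·diag(0, 36, 1)·P⁻¹ = [[1, 0, 0], [-72, -36, 36], [-142, -72, 72]].
The requested entry is -72.

-72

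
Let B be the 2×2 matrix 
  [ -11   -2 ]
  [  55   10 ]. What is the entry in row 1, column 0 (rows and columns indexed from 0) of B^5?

55

Characteristic polynomial: s^2 + s = s(s + 1), so the eigenvalues are -1, 0.
s=-1: eigenvector (1, -5).
s=0: eigenvector (-2, 11).
P = [[1, -2], [-5, 11]], D = diag(-1, 0), P⁻¹ = [[11, 2], [5, 1]].
B⁵ = P·diag(-1, 0)·P⁻¹ = [[-11, -2], [55, 10]].
The requested entry is 55.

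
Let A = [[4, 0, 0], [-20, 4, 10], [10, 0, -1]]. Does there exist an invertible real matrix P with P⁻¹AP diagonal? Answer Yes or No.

Characteristic polynomial: p(t) = t^3 - 7t^2 + 8t + 16 = (t - 4)^2(t + 1).
t = 4 has algebraic multiplicity 2; rank(A − 4I) = 1, so geometric multiplicity = 2.
Every eigenvalue has geometric = algebraic multiplicity, so A is diagonalizable.

Yes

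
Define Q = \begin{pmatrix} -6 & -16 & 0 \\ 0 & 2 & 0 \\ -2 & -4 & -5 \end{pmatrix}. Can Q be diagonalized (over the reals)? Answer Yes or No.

Yes

Characteristic polynomial: p(t) = t^3 + 9t^2 + 8t - 60 = (t - 2)(t + 5)(t + 6).
All 3 eigenvalues are distinct, so Q is diagonalizable.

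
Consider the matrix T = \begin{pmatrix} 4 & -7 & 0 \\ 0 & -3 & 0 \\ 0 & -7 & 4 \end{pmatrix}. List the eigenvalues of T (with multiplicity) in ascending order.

Characteristic polynomial: p(λ) = λ^3 - 5λ^2 - 8λ + 48 = (λ - 4)^2(λ + 3).
Roots (with multiplicity): -3, 4, 4.

-3, 4, 4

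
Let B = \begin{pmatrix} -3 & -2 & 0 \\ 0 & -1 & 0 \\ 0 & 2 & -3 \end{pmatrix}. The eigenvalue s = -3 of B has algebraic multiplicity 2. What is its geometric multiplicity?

2

B + 3I = [[0, -2, 0], [0, 2, 0], [0, 2, 0]].
This matrix has rank 1, so its null space has dimension 3 − 1 = 2.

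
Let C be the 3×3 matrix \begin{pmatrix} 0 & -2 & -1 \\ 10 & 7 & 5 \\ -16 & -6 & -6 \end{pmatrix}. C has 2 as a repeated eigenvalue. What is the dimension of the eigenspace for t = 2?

C − 2I = [[-2, -2, -1], [10, 5, 5], [-16, -6, -8]].
This matrix has rank 2, so its null space has dimension 3 − 2 = 1.

1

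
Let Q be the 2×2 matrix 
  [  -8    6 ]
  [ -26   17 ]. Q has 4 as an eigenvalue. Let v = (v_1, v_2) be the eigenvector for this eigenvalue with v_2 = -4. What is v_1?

-2

Q − 4I = [[-12, 6], [-26, 13]].
Solving (Q − 4I)v = 0 gives the eigenspace spanned by (-2, -4).
With v_2 = -4, v = (-2, -4), so v_1 = -2.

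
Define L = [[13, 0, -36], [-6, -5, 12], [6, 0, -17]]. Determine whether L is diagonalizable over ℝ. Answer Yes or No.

Characteristic polynomial: p(λ) = λ^3 + 9λ^2 + 15λ - 25 = (λ - 1)(λ + 5)^2.
λ = -5 has algebraic multiplicity 2; rank(L + 5I) = 1, so geometric multiplicity = 2.
Every eigenvalue has geometric = algebraic multiplicity, so L is diagonalizable.

Yes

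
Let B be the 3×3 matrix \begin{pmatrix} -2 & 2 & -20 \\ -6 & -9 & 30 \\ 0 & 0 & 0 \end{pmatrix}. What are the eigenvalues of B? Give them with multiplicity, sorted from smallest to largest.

Characteristic polynomial: p(t) = t^3 + 11t^2 + 30t = t(t + 5)(t + 6).
Roots (with multiplicity): -6, -5, 0.

-6, -5, 0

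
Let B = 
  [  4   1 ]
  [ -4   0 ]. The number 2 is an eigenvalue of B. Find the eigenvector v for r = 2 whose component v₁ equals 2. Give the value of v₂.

-4

B − 2I = [[2, 1], [-4, -2]].
Solving (B − 2I)v = 0 gives the eigenspace spanned by (2, -4).
With v₁ = 2, v = (2, -4), so v₂ = -4.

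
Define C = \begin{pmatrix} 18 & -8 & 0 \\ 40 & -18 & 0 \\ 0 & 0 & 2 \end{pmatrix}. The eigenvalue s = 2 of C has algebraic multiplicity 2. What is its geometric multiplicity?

C − 2I = [[16, -8, 0], [40, -20, 0], [0, 0, 0]].
This matrix has rank 1, so its null space has dimension 3 − 1 = 2.

2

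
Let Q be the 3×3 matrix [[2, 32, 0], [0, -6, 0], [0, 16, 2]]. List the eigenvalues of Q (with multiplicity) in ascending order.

-6, 2, 2

Characteristic polynomial: p(r) = r^3 + 2r^2 - 20r + 24 = (r - 2)^2(r + 6).
Roots (with multiplicity): -6, 2, 2.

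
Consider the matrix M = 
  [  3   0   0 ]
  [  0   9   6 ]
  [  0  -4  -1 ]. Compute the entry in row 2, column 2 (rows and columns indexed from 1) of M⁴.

Characteristic polynomial: t^3 - 11t^2 + 39t - 45 = (t - 5)(t - 3)^2, so the eigenvalues are 3, 3, 5.
t=5: eigenvector (0, 3, -2).
t=3: eigenvector (1, 0, 0).
t=3: eigenvector (0, -1, 1).
P = [[0, 1, 0], [3, 0, -1], [-2, 0, 1]], D = diag(5, 3, 3), P⁻¹ = [[0, 1, 1], [1, 0, 0], [0, 2, 3]].
M⁴ = P·diag(625, 81, 81)·P⁻¹ = [[81, 0, 0], [0, 1713, 1632], [0, -1088, -1007]].
The requested entry is 1713.

1713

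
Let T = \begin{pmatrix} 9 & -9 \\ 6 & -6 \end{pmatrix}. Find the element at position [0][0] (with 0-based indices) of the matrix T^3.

81

Characteristic polynomial: μ^2 - 3μ = μ(μ - 3), so the eigenvalues are 0, 3.
μ=0: eigenvector (1, 1).
μ=3: eigenvector (-3, -2).
P = [[1, -3], [1, -2]], D = diag(0, 3), P⁻¹ = [[-2, 3], [-1, 1]].
T³ = P·diag(0, 27)·P⁻¹ = [[81, -81], [54, -54]].
The requested entry is 81.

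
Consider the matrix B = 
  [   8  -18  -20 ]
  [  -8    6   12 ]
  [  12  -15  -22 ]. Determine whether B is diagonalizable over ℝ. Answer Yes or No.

No

Characteristic polynomial: p(λ) = λ^3 + 8λ^2 + 16λ = λ(λ + 4)^2.
λ = -4 has algebraic multiplicity 2; rank(B + 4I) = 2, so geometric multiplicity = 1.
Geometric multiplicity < algebraic multiplicity, so B is not diagonalizable.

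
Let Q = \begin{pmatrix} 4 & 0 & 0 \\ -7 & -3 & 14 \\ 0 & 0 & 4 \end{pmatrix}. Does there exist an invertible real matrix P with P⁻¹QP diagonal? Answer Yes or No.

Yes

Characteristic polynomial: p(λ) = λ^3 - 5λ^2 - 8λ + 48 = (λ - 4)^2(λ + 3).
λ = 4 has algebraic multiplicity 2; rank(Q − 4I) = 1, so geometric multiplicity = 2.
Every eigenvalue has geometric = algebraic multiplicity, so Q is diagonalizable.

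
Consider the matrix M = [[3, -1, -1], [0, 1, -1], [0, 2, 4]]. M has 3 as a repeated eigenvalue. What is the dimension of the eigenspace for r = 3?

1

M − 3I = [[0, -1, -1], [0, -2, -1], [0, 2, 1]].
This matrix has rank 2, so its null space has dimension 3 − 2 = 1.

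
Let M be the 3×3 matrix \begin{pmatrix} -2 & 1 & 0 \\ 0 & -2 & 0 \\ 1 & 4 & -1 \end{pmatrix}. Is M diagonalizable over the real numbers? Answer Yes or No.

No

Characteristic polynomial: p(r) = r^3 + 5r^2 + 8r + 4 = (r + 1)(r + 2)^2.
r = -2 has algebraic multiplicity 2; rank(M + 2I) = 2, so geometric multiplicity = 1.
Geometric multiplicity < algebraic multiplicity, so M is not diagonalizable.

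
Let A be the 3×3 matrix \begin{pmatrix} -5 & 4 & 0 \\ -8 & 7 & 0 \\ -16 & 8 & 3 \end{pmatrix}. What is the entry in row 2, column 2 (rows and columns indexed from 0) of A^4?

81

Characteristic polynomial: λ^3 - 5λ^2 + 3λ + 9 = (λ - 3)^2(λ + 1), so the eigenvalues are -1, 3, 3.
λ=3: eigenvector (-1, -2, -4).
λ=3: eigenvector (0, 0, 1).
λ=-1: eigenvector (1, 1, 2).
P = [[-1, 0, 1], [-2, 0, 1], [-4, 1, 2]], D = diag(3, 3, -1), P⁻¹ = [[1, -1, 0], [0, -2, 1], [2, -1, 0]].
A⁴ = P·diag(81, 81, 1)·P⁻¹ = [[-79, 80, 0], [-160, 161, 0], [-320, 160, 81]].
The requested entry is 81.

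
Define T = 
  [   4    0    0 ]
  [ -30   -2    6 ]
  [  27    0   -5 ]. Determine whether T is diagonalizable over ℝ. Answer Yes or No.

Characteristic polynomial: p(r) = r^3 + 3r^2 - 18r - 40 = (r - 4)(r + 2)(r + 5).
All 3 eigenvalues are distinct, so T is diagonalizable.

Yes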